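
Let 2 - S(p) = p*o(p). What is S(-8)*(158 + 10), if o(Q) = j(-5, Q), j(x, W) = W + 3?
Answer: -6384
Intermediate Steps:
j(x, W) = 3 + W
o(Q) = 3 + Q
S(p) = 2 - p*(3 + p)
S(-8)*(158 + 10) = (2 - 1*(-8)*(3 - 8))*(158 + 10) = (2 - 1*(-8)*(-5))*168 = (2 - 40)*168 = -38*168 = -6384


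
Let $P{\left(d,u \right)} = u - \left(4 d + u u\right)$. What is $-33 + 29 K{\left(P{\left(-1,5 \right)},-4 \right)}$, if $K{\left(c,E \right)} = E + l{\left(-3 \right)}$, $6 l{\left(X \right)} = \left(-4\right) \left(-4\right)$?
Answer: $- \frac{215}{3} \approx -71.667$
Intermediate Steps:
$l{\left(X \right)} = \frac{8}{3}$ ($l{\left(X \right)} = \frac{\left(-4\right) \left(-4\right)}{6} = \frac{1}{6} \cdot 16 = \frac{8}{3}$)
$P{\left(d,u \right)} = u - u^{2} - 4 d$ ($P{\left(d,u \right)} = u - \left(4 d + u^{2}\right) = u - \left(u^{2} + 4 d\right) = u - u^{2} - 4 d$)
$K{\left(c,E \right)} = \frac{8}{3} + E$ ($K{\left(c,E \right)} = E + \frac{8}{3} = \frac{8}{3} + E$)
$-33 + 29 K{\left(P{\left(-1,5 \right)},-4 \right)} = -33 + 29 \left(\frac{8}{3} - 4\right) = -33 + 29 \left(- \frac{4}{3}\right) = -33 - \frac{116}{3} = - \frac{215}{3}$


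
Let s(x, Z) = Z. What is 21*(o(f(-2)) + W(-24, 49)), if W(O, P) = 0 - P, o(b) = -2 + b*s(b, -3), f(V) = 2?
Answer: -1197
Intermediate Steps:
o(b) = -2 - 3*b (o(b) = -2 + b*(-3) = -2 - 3*b)
W(O, P) = -P
21*(o(f(-2)) + W(-24, 49)) = 21*((-2 - 3*2) - 1*49) = 21*((-2 - 6) - 49) = 21*(-8 - 49) = 21*(-57) = -1197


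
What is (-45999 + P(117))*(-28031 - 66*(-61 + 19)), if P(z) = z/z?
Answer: 1161863482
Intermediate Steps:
P(z) = 1
(-45999 + P(117))*(-28031 - 66*(-61 + 19)) = (-45999 + 1)*(-28031 - 66*(-61 + 19)) = -45998*(-28031 - 66*(-42)) = -45998*(-28031 + 2772) = -45998*(-25259) = 1161863482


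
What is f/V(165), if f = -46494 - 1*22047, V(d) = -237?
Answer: 22847/79 ≈ 289.20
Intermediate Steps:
f = -68541 (f = -46494 - 22047 = -68541)
f/V(165) = -68541/(-237) = -68541*(-1/237) = 22847/79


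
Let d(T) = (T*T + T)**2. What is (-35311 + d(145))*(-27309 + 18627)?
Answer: -3890695819698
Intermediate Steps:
d(T) = (T + T**2)**2 (d(T) = (T**2 + T)**2 = (T + T**2)**2)
(-35311 + d(145))*(-27309 + 18627) = (-35311 + 145**2*(1 + 145)**2)*(-27309 + 18627) = (-35311 + 21025*146**2)*(-8682) = (-35311 + 21025*21316)*(-8682) = (-35311 + 448168900)*(-8682) = 448133589*(-8682) = -3890695819698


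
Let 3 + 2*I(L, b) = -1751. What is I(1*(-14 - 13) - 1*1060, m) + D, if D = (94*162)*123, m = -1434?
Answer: 1872167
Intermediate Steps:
I(L, b) = -877 (I(L, b) = -3/2 + (1/2)*(-1751) = -3/2 - 1751/2 = -877)
D = 1873044 (D = 15228*123 = 1873044)
I(1*(-14 - 13) - 1*1060, m) + D = -877 + 1873044 = 1872167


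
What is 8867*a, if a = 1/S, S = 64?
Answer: 8867/64 ≈ 138.55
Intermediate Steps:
a = 1/64 ≈ 0.015625
8867*a = 8867*(1/64) = 8867/64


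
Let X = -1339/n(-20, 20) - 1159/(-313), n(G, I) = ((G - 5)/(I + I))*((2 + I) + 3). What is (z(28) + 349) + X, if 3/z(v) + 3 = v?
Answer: 17157051/39125 ≈ 438.52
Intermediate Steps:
z(v) = 3/(-3 + v)
n(G, I) = (-5 + G)*(5 + I)/(2*I) (n(G, I) = ((-5 + G)/((2*I)))*(5 + I) = ((-5 + G)*(1/(2*I)))*(5 + I) = ((-5 + G)/(2*I))*(5 + I) = (-5 + G)*(5 + I)/(2*I))
X = 3497731/39125 (X = -1339*40/(-25 + 5*(-20) + 20*(-5 - 20)) - 1159/(-313) = -1339*40/(-25 - 100 + 20*(-25)) - 1159*(-1/313) = -1339*40/(-25 - 100 - 500) + 1159/313 = -1339/((½)*(1/20)*(-625)) + 1159/313 = -1339/(-125/8) + 1159/313 = -1339*(-8/125) + 1159/313 = 10712/125 + 1159/313 = 3497731/39125 ≈ 89.399)
(z(28) + 349) + X = (3/(-3 + 28) + 349) + 3497731/39125 = (3/25 + 349) + 3497731/39125 = 8728/25 + 3497731/39125 = 17157051/39125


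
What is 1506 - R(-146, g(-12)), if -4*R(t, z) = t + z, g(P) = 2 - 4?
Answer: 1469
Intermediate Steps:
g(P) = -2
R(t, z) = -t/4 - z/4 (R(t, z) = -(t + z)/4 = -t/4 - z/4)
1506 - R(-146, g(-12)) = 1506 - (-¼*(-146) - ¼*(-2)) = 1506 - (73/2 + ½) = 1506 - 1*37 = 1506 - 37 = 1469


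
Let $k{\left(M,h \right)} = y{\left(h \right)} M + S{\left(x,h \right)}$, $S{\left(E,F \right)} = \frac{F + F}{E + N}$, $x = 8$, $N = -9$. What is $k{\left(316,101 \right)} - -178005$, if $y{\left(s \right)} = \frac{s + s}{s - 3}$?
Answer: $\frac{8744263}{49} \approx 1.7845 \cdot 10^{5}$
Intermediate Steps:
$y{\left(s \right)} = \frac{2 s}{-3 + s}$
$S{\left(E,F \right)} = \frac{2 F}{-9 + E}$ ($S{\left(E,F \right)} = \frac{F + F}{E - 9} = \frac{2 F}{-9 + E}$)
$k{\left(M,h \right)} = - 2 h + \frac{2 M h}{-3 + h}$ ($k{\left(M,h \right)} = \frac{2 h}{-3 + h} M + \frac{2 h}{-9 + 8} = \frac{2 M h}{-3 + h} + \frac{2 h}{-1} = \frac{2 M h}{-3 + h} + 2 h \left(-1\right) = \frac{2 M h}{-3 + h} - 2 h = - 2 h + \frac{2 M h}{-3 + h}$)
$k{\left(316,101 \right)} - -178005 = 2 \cdot 101 \frac{1}{-3 + 101} \left(3 + 316 - 101\right) - -178005 = 2 \cdot 101 \cdot \frac{1}{98} \left(3 + 316 - 101\right) + 178005 = 2 \cdot 101 \cdot \frac{1}{98} \cdot 218 + 178005 = \frac{22018}{49} + 178005 = \frac{8744263}{49}$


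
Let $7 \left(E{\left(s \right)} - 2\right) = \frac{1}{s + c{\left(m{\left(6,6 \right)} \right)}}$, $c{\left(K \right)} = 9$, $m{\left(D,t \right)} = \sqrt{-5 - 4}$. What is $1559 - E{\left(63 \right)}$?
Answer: $\frac{784727}{504} \approx 1557.0$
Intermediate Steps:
$m{\left(D,t \right)} = 3 i$ ($m{\left(D,t \right)} = \sqrt{-9} = 3 i$)
$E{\left(s \right)} = 2 + \frac{1}{7 \left(9 + s\right)}$ ($E{\left(s \right)} = 2 + \frac{1}{7 \left(s + 9\right)} = 2 + \frac{1}{7 \left(9 + s\right)}$)
$1559 - E{\left(63 \right)} = 1559 - \frac{127 + 14 \cdot 63}{7 \left(9 + 63\right)} = 1559 - \frac{127 + 882}{7 \cdot 72} = 1559 - \frac{1}{7} \cdot \frac{1}{72} \cdot 1009 = 1559 - \frac{1009}{504} = \frac{784727}{504}$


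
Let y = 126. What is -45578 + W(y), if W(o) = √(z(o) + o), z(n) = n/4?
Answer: -45578 + 3*√70/2 ≈ -45565.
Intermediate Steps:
z(n) = n/4 (z(n) = n*(¼) = n/4)
W(o) = √5*√o/2 (W(o) = √(o/4 + o) = √(5*o/4) = √5*√o/2)
-45578 + W(y) = -45578 + √5*√126/2 = -45578 + √5*(3*√14)/2 = -45578 + 3*√70/2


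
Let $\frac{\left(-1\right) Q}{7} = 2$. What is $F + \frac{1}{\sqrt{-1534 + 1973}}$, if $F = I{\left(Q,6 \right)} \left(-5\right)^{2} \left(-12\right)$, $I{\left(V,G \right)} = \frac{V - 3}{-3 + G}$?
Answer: $1700 + \frac{\sqrt{439}}{439} \approx 1700.0$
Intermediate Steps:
$Q = -14$ ($Q = \left(-7\right) 2 = -14$)
$I{\left(V,G \right)} = \frac{-3 + V}{-3 + G}$
$F = 1700$ ($F = \frac{-3 - 14}{-3 + 6} \left(-5\right)^{2} \left(-12\right) = \frac{1}{3} \left(-17\right) 25 \left(-12\right) = \left(- \frac{17}{3}\right) 25 \left(-12\right) = \left(- \frac{425}{3}\right) \left(-12\right) = 1700$)
$F + \frac{1}{\sqrt{-1534 + 1973}} = 1700 + \frac{1}{\sqrt{-1534 + 1973}} = 1700 + \frac{1}{\sqrt{439}} = 1700 + \frac{\sqrt{439}}{439}$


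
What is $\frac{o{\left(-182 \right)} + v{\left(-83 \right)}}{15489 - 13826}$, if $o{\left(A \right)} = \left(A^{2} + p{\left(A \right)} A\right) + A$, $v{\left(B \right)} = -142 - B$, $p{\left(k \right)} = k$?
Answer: $\frac{66007}{1663} \approx 39.692$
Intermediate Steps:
$o{\left(A \right)} = A + 2 A^{2}$ ($o{\left(A \right)} = \left(A^{2} + A A\right) + A = \left(A^{2} + A^{2}\right) + A = 2 A^{2} + A = A + 2 A^{2}$)
$\frac{o{\left(-182 \right)} + v{\left(-83 \right)}}{15489 - 13826} = \frac{- 182 \left(1 + 2 \left(-182\right)\right) - 59}{15489 - 13826} = \frac{- 182 \left(1 - 364\right) + \left(-142 + 83\right)}{1663} = \left(\left(-182\right) \left(-363\right) - 59\right) \frac{1}{1663} = \left(66066 - 59\right) \frac{1}{1663} = 66007 \cdot \frac{1}{1663} = \frac{66007}{1663}$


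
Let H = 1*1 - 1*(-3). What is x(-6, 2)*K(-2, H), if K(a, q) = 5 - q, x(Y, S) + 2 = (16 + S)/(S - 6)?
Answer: -13/2 ≈ -6.5000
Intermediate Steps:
H = 4 (H = 1 + 3 = 4)
x(Y, S) = -2 + (16 + S)/(-6 + S) (x(Y, S) = -2 + (16 + S)/(S - 6) = -2 + (16 + S)/(-6 + S))
x(-6, 2)*K(-2, H) = ((28 - 1*2)/(-6 + 2))*(5 - 1*4) = ((28 - 2)/(-4))*(5 - 4) = -¼*26*1 = -13/2*1 = -13/2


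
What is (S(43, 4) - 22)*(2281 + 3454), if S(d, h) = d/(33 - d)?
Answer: -301661/2 ≈ -1.5083e+5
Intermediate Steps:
(S(43, 4) - 22)*(2281 + 3454) = (-1*43/(-33 + 43) - 22)*(2281 + 3454) = (-1*43/10 - 22)*5735 = (-1*43*⅒ - 22)*5735 = (-43/10 - 22)*5735 = -263/10*5735 = -301661/2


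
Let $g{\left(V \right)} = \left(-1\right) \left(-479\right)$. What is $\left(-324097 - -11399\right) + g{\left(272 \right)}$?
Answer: $-312219$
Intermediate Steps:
$g{\left(V \right)} = 479$
$\left(-324097 - -11399\right) + g{\left(272 \right)} = \left(-324097 - -11399\right) + 479 = \left(-324097 + 11399\right) + 479 = -312698 + 479 = -312219$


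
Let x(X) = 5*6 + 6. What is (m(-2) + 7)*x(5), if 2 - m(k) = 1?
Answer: 288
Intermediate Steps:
m(k) = 1 (m(k) = 2 - 1*1 = 2 - 1 = 1)
x(X) = 36 (x(X) = 30 + 6 = 36)
(m(-2) + 7)*x(5) = (1 + 7)*36 = 8*36 = 288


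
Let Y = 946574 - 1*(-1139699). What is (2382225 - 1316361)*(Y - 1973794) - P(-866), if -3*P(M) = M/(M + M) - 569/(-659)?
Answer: 158011483616807/1318 ≈ 1.1989e+11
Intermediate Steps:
Y = 2086273 (Y = 946574 + 1139699 = 2086273)
P(M) = -599/1318 (P(M) = -(M/(M + M) - 569/(-659))/3 = -(M/((2*M)) - 569*(-1/659))/3 = -(M*(1/(2*M)) + 569/659)/3 = -(½ + 569/659)/3 = -⅓*1797/1318 = -599/1318)
(2382225 - 1316361)*(Y - 1973794) - P(-866) = (2382225 - 1316361)*(2086273 - 1973794) - 1*(-599/1318) = 1065864*112479 + 599/1318 = 119887316856 + 599/1318 = 158011483616807/1318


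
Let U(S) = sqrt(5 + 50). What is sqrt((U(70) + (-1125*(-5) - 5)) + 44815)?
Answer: sqrt(50435 + sqrt(55)) ≈ 224.59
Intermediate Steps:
U(S) = sqrt(55)
sqrt((U(70) + (-1125*(-5) - 5)) + 44815) = sqrt((sqrt(55) + (-1125*(-5) - 5)) + 44815) = sqrt((sqrt(55) + (-75*(-75) - 5)) + 44815) = sqrt((sqrt(55) + (5625 - 5)) + 44815) = sqrt((sqrt(55) + 5620) + 44815) = sqrt((5620 + sqrt(55)) + 44815) = sqrt(50435 + sqrt(55))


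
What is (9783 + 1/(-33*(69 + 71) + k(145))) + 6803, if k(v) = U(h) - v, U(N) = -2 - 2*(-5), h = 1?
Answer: 78899601/4757 ≈ 16586.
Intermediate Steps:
U(N) = 8 (U(N) = -2 + 10 = 8)
k(v) = 8 - v
(9783 + 1/(-33*(69 + 71) + k(145))) + 6803 = (9783 + 1/(-33*(69 + 71) + (8 - 1*145))) + 6803 = (9783 + 1/(-33*140 + (8 - 145))) + 6803 = (9783 + 1/(-4620 - 137)) + 6803 = (9783 + 1/(-4757)) + 6803 = (9783 - 1/4757) + 6803 = 46537730/4757 + 6803 = 78899601/4757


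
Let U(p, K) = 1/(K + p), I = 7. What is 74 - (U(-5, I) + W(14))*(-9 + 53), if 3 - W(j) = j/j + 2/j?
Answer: -208/7 ≈ -29.714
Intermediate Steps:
W(j) = 2 - 2/j (W(j) = 3 - (j/j + 2/j) = 3 - (1 + 2/j) = 3 + (-1 - 2/j) = 2 - 2/j)
74 - (U(-5, I) + W(14))*(-9 + 53) = 74 - (1/(7 - 5) + (2 - 2/14))*(-9 + 53) = 74 - (1/2 + (2 - 2*1/14))*44 = 74 - (½ + (2 - ⅐))*44 = 74 - (½ + 13/7)*44 = 74 - 33*44/14 = 74 - 1*726/7 = 74 - 726/7 = -208/7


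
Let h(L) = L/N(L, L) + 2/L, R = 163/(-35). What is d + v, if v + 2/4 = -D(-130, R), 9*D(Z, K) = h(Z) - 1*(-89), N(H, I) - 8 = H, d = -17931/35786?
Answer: -7027867477/638511705 ≈ -11.007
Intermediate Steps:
d = -17931/35786 (d = -17931*1/35786 = -17931/35786 ≈ -0.50106)
N(H, I) = 8 + H
R = -163/35 (R = 163*(-1/35) = -163/35 ≈ -4.6571)
h(L) = 2/L + L/(8 + L) (h(L) = L/(8 + L) + 2/L = 2/L + L/(8 + L))
D(Z, K) = 89/9 + 2/(9*Z) + Z/(9*(8 + Z)) (D(Z, K) = ((2/Z + Z/(8 + Z)) - 1*(-89))/9 = ((2/Z + Z/(8 + Z)) + 89)/9 = (89 + 2/Z + Z/(8 + Z))/9 = 89/9 + 2/(9*Z) + Z/(9*(8 + Z)))
v = -749783/71370 (v = -1/2 - 2*(8 + 45*(-130)**2 + 357*(-130))/(9*(-130)*(8 - 130)) = -1/2 - 2*(-1)*(8 + 45*16900 - 46410)/(9*130*(-122)) = -1/2 - 2*(-1)*(-1)*(8 + 760500 - 46410)/(9*130*122) = -1/2 - 2*(-1)*(-1)*714098/(9*130*122) = -1/2 - 1*357049/35685 = -1/2 - 357049/35685 = -749783/71370 ≈ -10.506)
d + v = -17931/35786 - 749783/71370 = -7027867477/638511705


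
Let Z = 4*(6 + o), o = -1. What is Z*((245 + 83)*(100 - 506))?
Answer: -2663360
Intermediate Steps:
Z = 20 (Z = 4*(6 - 1) = 4*5 = 20)
Z*((245 + 83)*(100 - 506)) = 20*((245 + 83)*(100 - 506)) = 20*(328*(-406)) = 20*(-133168) = -2663360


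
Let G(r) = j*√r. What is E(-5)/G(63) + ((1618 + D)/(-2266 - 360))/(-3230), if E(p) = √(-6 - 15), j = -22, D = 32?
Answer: 165/848198 - I*√3/66 ≈ 0.00019453 - 0.026243*I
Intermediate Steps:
E(p) = I*√21 (E(p) = √(-21) = I*√21)
G(r) = -22*√r
E(-5)/G(63) + ((1618 + D)/(-2266 - 360))/(-3230) = (I*√21)/((-66*√7)) + ((1618 + 32)/(-2266 - 360))/(-3230) = (I*√21)/((-66*√7)) + (1650/(-2626))*(-1/3230) = (I*√21)/((-66*√7)) + (1650*(-1/2626))*(-1/3230) = (I*√21)*(-√7/462) - 825/1313*(-1/3230) = -I*√3/66 + 165/848198 = 165/848198 - I*√3/66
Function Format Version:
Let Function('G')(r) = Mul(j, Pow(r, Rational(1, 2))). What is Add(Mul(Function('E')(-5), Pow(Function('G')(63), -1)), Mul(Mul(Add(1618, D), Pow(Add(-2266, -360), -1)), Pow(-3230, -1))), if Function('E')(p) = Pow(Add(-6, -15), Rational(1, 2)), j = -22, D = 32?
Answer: Add(Rational(165, 848198), Mul(Rational(-1, 66), I, Pow(3, Rational(1, 2)))) ≈ Add(0.00019453, Mul(-0.026243, I))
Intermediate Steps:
Function('E')(p) = Mul(I, Pow(21, Rational(1, 2))) (Function('E')(p) = Pow(-21, Rational(1, 2)) = Mul(I, Pow(21, Rational(1, 2))))
Function('G')(r) = Mul(-22, Pow(r, Rational(1, 2)))
Add(Mul(Function('E')(-5), Pow(Function('G')(63), -1)), Mul(Mul(Add(1618, D), Pow(Add(-2266, -360), -1)), Pow(-3230, -1))) = Add(Mul(Mul(I, Pow(21, Rational(1, 2))), Pow(Mul(-22, Pow(63, Rational(1, 2))), -1)), Mul(Mul(Add(1618, 32), Pow(Add(-2266, -360), -1)), Pow(-3230, -1))) = Add(Mul(Mul(I, Pow(21, Rational(1, 2))), Pow(Mul(-22, Mul(3, Pow(7, Rational(1, 2)))), -1)), Mul(Mul(1650, Pow(-2626, -1)), Rational(-1, 3230))) = Add(Mul(Mul(I, Pow(21, Rational(1, 2))), Pow(Mul(-66, Pow(7, Rational(1, 2))), -1)), Mul(Mul(1650, Rational(-1, 2626)), Rational(-1, 3230))) = Add(Mul(Mul(I, Pow(21, Rational(1, 2))), Mul(Rational(-1, 462), Pow(7, Rational(1, 2)))), Mul(Rational(-825, 1313), Rational(-1, 3230))) = Add(Mul(Rational(-1, 66), I, Pow(3, Rational(1, 2))), Rational(165, 848198)) = Add(Rational(165, 848198), Mul(Rational(-1, 66), I, Pow(3, Rational(1, 2))))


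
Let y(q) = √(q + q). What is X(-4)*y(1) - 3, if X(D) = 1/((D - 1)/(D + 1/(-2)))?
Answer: -3 + 9*√2/10 ≈ -1.7272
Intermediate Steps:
y(q) = √2*√q (y(q) = √(2*q) = √2*√q)
X(D) = (-½ + D)/(-1 + D) (X(D) = 1/((-1 + D)/(D - ½)) = 1/((-1 + D)/(-½ + D)) = (-½ + D)/(-1 + D))
X(-4)*y(1) - 3 = ((-½ - 4)/(-1 - 4))*(√2*√1) - 3 = (-9/2/(-5))*(√2*1) - 3 = (-⅕*(-9/2))*√2 - 3 = 9*√2/10 - 3 = -3 + 9*√2/10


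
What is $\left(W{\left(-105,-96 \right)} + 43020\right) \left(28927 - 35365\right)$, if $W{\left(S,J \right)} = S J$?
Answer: $-341857800$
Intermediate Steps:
$W{\left(S,J \right)} = J S$
$\left(W{\left(-105,-96 \right)} + 43020\right) \left(28927 - 35365\right) = \left(\left(-96\right) \left(-105\right) + 43020\right) \left(28927 - 35365\right) = \left(10080 + 43020\right) \left(-6438\right) = 53100 \left(-6438\right) = -341857800$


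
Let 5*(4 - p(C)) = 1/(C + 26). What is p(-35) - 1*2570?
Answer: -115469/45 ≈ -2566.0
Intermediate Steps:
p(C) = 4 - 1/(5*(26 + C)) (p(C) = 4 - 1/(5*(C + 26)) = 4 - 1/(5*(26 + C)))
p(-35) - 1*2570 = (519 + 20*(-35))/(5*(26 - 35)) - 1*2570 = (1/5)*(519 - 700)/(-9) - 2570 = (1/5)*(-1/9)*(-181) - 2570 = 181/45 - 2570 = -115469/45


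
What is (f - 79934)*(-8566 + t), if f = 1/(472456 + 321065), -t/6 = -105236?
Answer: -39506944246757050/793521 ≈ -4.9787e+10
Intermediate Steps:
t = 631416 (t = -6*(-105236) = 631416)
f = 1/793521 ≈ 1.2602e-6
(f - 79934)*(-8566 + t) = (1/793521 - 79934)*(-8566 + 631416) = -63429307613/793521*622850 = -39506944246757050/793521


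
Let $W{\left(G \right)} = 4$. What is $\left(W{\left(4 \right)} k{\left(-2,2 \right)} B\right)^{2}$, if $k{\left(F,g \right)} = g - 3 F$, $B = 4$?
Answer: $16384$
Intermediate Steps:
$\left(W{\left(4 \right)} k{\left(-2,2 \right)} B\right)^{2} = \left(4 \left(2 - -6\right) 4\right)^{2} = \left(4 \left(2 + 6\right) 4\right)^{2} = \left(4 \cdot 8 \cdot 4\right)^{2} = \left(32 \cdot 4\right)^{2} = 128^{2} = 16384$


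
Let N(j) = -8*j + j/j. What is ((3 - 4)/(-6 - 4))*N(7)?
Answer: -11/2 ≈ -5.5000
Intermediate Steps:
N(j) = 1 - 8*j (N(j) = -8*j + 1 = 1 - 8*j)
((3 - 4)/(-6 - 4))*N(7) = ((3 - 4)/(-6 - 4))*(1 - 8*7) = (-1/(-10))*(1 - 56) = -1*(-1/10)*(-55) = (1/10)*(-55) = -11/2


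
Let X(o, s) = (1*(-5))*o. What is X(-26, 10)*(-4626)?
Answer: -601380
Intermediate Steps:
X(o, s) = -5*o
X(-26, 10)*(-4626) = -5*(-26)*(-4626) = 130*(-4626) = -601380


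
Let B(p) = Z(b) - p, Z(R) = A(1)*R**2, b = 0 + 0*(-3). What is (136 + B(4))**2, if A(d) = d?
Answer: 17424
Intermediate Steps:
b = 0 (b = 0 + 0 = 0)
Z(R) = R**2 (Z(R) = 1*R**2 = R**2)
B(p) = -p (B(p) = 0**2 - p = 0 - p = -p)
(136 + B(4))**2 = (136 - 1*4)**2 = (136 - 4)**2 = 132**2 = 17424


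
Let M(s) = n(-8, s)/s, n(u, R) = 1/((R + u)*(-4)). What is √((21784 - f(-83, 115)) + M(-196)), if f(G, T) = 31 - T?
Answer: √178371502797/2856 ≈ 147.88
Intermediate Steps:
n(u, R) = 1/(-4*R - 4*u)
M(s) = -1/(s*(-32 + 4*s)) (M(s) = (-1/(4*s + 4*(-8)))/s = (-1/(4*s - 32))/s = (-1/(-32 + 4*s))/s = -1/(s*(-32 + 4*s)))
√((21784 - f(-83, 115)) + M(-196)) = √((21784 - (31 - 1*115)) - ¼/(-196*(-8 - 196))) = √((21784 - (31 - 115)) - ¼*(-1/196)/(-204)) = √((21784 - 1*(-84)) - ¼*(-1/196)*(-1/204)) = √((21784 + 84) - 1/159936) = √(21868 - 1/159936) = √(3497480447/159936) = √178371502797/2856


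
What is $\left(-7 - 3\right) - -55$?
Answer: $45$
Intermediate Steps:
$\left(-7 - 3\right) - -55 = -10 + 55 = 45$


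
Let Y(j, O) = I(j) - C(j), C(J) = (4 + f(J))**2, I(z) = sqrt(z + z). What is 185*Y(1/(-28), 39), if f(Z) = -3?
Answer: -185 + 185*I*sqrt(14)/14 ≈ -185.0 + 49.443*I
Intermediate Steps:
I(z) = sqrt(2)*sqrt(z) (I(z) = sqrt(2*z) = sqrt(2)*sqrt(z))
C(J) = 1 (C(J) = (4 - 3)**2 = 1**2 = 1)
Y(j, O) = -1 + sqrt(2)*sqrt(j) (Y(j, O) = sqrt(2)*sqrt(j) - 1*1 = sqrt(2)*sqrt(j) - 1 = -1 + sqrt(2)*sqrt(j))
185*Y(1/(-28), 39) = 185*(-1 + sqrt(2)*sqrt(1/(-28))) = 185*(-1 + sqrt(2)*sqrt(-1/28)) = 185*(-1 + sqrt(2)*(I*sqrt(7)/14)) = 185*(-1 + I*sqrt(14)/14) = -185 + 185*I*sqrt(14)/14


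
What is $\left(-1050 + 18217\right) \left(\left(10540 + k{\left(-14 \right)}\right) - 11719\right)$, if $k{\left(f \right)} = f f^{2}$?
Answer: $-67346141$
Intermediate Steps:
$k{\left(f \right)} = f^{3}$
$\left(-1050 + 18217\right) \left(\left(10540 + k{\left(-14 \right)}\right) - 11719\right) = \left(-1050 + 18217\right) \left(\left(10540 + \left(-14\right)^{3}\right) - 11719\right) = 17167 \left(\left(10540 - 2744\right) - 11719\right) = 17167 \left(7796 - 11719\right) = 17167 \left(-3923\right) = -67346141$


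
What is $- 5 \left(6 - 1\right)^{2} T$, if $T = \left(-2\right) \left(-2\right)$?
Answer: $-500$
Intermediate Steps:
$T = 4$
$- 5 \left(6 - 1\right)^{2} T = - 5 \left(6 - 1\right)^{2} \cdot 4 = - 5 \cdot 5^{2} \cdot 4 = \left(-5\right) 25 \cdot 4 = \left(-125\right) 4 = -500$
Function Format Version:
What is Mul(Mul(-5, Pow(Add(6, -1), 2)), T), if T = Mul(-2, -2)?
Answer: -500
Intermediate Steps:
T = 4
Mul(Mul(-5, Pow(Add(6, -1), 2)), T) = Mul(Mul(-5, Pow(Add(6, -1), 2)), 4) = Mul(Mul(-5, Pow(5, 2)), 4) = Mul(Mul(-5, 25), 4) = Mul(-125, 4) = -500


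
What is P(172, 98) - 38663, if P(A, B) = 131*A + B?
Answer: -16033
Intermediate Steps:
P(A, B) = B + 131*A
P(172, 98) - 38663 = (98 + 131*172) - 38663 = (98 + 22532) - 38663 = 22630 - 38663 = -16033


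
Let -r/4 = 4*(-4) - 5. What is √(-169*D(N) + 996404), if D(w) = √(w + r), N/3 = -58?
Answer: √(996404 - 507*I*√10) ≈ 998.2 - 0.803*I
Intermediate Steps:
N = -174 (N = 3*(-58) = -174)
r = 84 (r = -4*(4*(-4) - 5) = -4*(-16 - 5) = -4*(-21) = 84)
D(w) = √(84 + w) (D(w) = √(w + 84) = √(84 + w))
√(-169*D(N) + 996404) = √(-169*√(84 - 174) + 996404) = √(-507*I*√10 + 996404) = √(996404 - 507*I*√10)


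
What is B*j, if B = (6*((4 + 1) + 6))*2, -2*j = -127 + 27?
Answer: 6600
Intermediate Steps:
j = 50 (j = -(-127 + 27)/2 = -½*(-100) = 50)
B = 132 (B = (6*(5 + 6))*2 = (6*11)*2 = 66*2 = 132)
B*j = 132*50 = 6600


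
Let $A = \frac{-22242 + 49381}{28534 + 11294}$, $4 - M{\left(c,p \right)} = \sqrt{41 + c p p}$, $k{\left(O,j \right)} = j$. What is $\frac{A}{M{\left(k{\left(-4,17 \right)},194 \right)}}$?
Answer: $- \frac{27139}{6370857009} - \frac{27139 \sqrt{639853}}{25483428036} \approx -0.00085614$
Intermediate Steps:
$M{\left(c,p \right)} = 4 - \sqrt{41 + c p^{2}}$ ($M{\left(c,p \right)} = 4 - \sqrt{41 + c p p} = 4 - \sqrt{41 + c p^{2}}$)
$A = \frac{27139}{39828} \approx 0.68141$
$\frac{A}{M{\left(k{\left(-4,17 \right)},194 \right)}} = \frac{27139}{39828 \left(4 - \sqrt{41 + 17 \cdot 194^{2}}\right)} = \frac{27139}{39828 \left(4 - \sqrt{41 + 17 \cdot 37636}\right)} = \frac{27139}{39828 \left(4 - \sqrt{41 + 639812}\right)} = \frac{27139}{39828 \left(4 - \sqrt{639853}\right)}$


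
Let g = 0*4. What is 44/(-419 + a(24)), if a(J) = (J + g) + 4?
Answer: -44/391 ≈ -0.11253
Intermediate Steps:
g = 0
a(J) = 4 + J (a(J) = (J + 0) + 4 = J + 4 = 4 + J)
44/(-419 + a(24)) = 44/(-419 + (4 + 24)) = 44/(-419 + 28) = 44/(-391) = 44*(-1/391) = -44/391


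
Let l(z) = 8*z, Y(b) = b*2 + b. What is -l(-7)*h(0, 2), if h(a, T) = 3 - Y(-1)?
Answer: 336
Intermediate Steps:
Y(b) = 3*b (Y(b) = 2*b + b = 3*b)
h(a, T) = 6 (h(a, T) = 3 - 3*(-1) = 3 - 1*(-3) = 3 + 3 = 6)
-l(-7)*h(0, 2) = -8*(-7)*6 = -(-56)*6 = -1*(-336) = 336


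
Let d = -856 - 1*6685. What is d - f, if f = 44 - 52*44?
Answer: -5297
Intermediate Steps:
f = -2244 (f = 44 - 2288 = -2244)
d = -7541 (d = -856 - 6685 = -7541)
d - f = -7541 - 1*(-2244) = -7541 + 2244 = -5297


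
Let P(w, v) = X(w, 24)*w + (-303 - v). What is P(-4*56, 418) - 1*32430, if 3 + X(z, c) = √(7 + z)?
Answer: -32479 - 224*I*√217 ≈ -32479.0 - 3299.7*I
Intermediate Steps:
X(z, c) = -3 + √(7 + z)
P(w, v) = -303 - v + w*(-3 + √(7 + w)) (P(w, v) = (-3 + √(7 + w))*w + (-303 - v) = w*(-3 + √(7 + w)) + (-303 - v) = -303 - v + w*(-3 + √(7 + w)))
P(-4*56, 418) - 1*32430 = (-303 - 1*418 + (-4*56)*(-3 + √(7 - 4*56))) - 1*32430 = (-303 - 418 - 224*(-3 + √(7 - 224))) - 32430 = (-303 - 418 - 224*(-3 + √(-217))) - 32430 = (-303 - 418 - 224*(-3 + I*√217)) - 32430 = (-303 - 418 + (672 - 224*I*√217)) - 32430 = (-49 - 224*I*√217) - 32430 = -32479 - 224*I*√217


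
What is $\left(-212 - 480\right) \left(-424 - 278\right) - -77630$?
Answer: $563414$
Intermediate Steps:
$\left(-212 - 480\right) \left(-424 - 278\right) - -77630 = \left(-692\right) \left(-702\right) + 77630 = 485784 + 77630 = 563414$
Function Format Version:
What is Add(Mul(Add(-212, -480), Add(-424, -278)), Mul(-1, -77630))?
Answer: 563414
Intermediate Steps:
Add(Mul(Add(-212, -480), Add(-424, -278)), Mul(-1, -77630)) = Add(Mul(-692, -702), 77630) = Add(485784, 77630) = 563414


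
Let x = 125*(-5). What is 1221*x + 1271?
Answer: -761854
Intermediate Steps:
x = -625
1221*x + 1271 = 1221*(-625) + 1271 = -763125 + 1271 = -761854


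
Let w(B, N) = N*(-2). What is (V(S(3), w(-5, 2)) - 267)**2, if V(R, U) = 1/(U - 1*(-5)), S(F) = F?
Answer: 70756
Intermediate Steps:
w(B, N) = -2*N
V(R, U) = 1/(5 + U) (V(R, U) = 1/(U + 5) = 1/(5 + U))
(V(S(3), w(-5, 2)) - 267)**2 = (1/(5 - 2*2) - 267)**2 = (1/(5 - 4) - 267)**2 = (1/1 - 267)**2 = (1 - 267)**2 = (-266)**2 = 70756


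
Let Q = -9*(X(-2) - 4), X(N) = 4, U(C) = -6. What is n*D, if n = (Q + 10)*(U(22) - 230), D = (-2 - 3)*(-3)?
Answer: -35400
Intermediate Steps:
Q = 0 (Q = -9*(4 - 4) = -9*0 = 0)
D = 15 (D = -5*(-3) = 15)
n = -2360 (n = (0 + 10)*(-6 - 230) = 10*(-236) = -2360)
n*D = -2360*15 = -35400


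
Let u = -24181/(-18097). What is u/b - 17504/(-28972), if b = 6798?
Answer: 538525567639/891058529658 ≈ 0.60437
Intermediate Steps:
u = 24181/18097 (u = -24181*(-1/18097) = 24181/18097 ≈ 1.3362)
u/b - 17504/(-28972) = (24181/18097)/6798 - 17504/(-28972) = (24181/18097)*(1/6798) - 17504*(-1/28972) = 24181/123023406 + 4376/7243 = 538525567639/891058529658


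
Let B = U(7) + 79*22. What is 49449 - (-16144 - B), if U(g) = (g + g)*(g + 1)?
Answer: 67443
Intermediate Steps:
U(g) = 2*g*(1 + g) (U(g) = (2*g)*(1 + g) = 2*g*(1 + g))
B = 1850 (B = 2*7*(1 + 7) + 79*22 = 2*7*8 + 1738 = 112 + 1738 = 1850)
49449 - (-16144 - B) = 49449 - (-16144 - 1*1850) = 49449 - (-16144 - 1850) = 49449 - 1*(-17994) = 49449 + 17994 = 67443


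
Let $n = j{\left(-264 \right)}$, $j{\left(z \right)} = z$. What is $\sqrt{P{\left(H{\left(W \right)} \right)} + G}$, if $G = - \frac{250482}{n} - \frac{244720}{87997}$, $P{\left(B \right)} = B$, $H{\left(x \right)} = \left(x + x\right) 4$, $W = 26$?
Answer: $\frac{23 \sqrt{166855524121}}{276562} \approx 33.971$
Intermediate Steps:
$n = -264$
$H{\left(x \right)} = 8 x$ ($H{\left(x \right)} = 2 x 4 = 8 x$)
$G = \frac{523263297}{553124}$ ($G = - \frac{250482}{-264} - \frac{244720}{87997} = \left(-250482\right) \left(- \frac{1}{264}\right) - \frac{34960}{12571} = \frac{41747}{44} - \frac{34960}{12571} = \frac{523263297}{553124} \approx 946.01$)
$\sqrt{P{\left(H{\left(W \right)} \right)} + G} = \sqrt{8 \cdot 26 + \frac{523263297}{553124}} = \sqrt{208 + \frac{523263297}{553124}} = \sqrt{\frac{638313089}{553124}} = \frac{23 \sqrt{166855524121}}{276562}$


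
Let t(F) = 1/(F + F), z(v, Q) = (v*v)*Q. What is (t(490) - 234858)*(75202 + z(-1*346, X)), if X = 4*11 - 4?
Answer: -559732977741719/490 ≈ -1.1423e+12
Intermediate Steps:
X = 40 (X = 44 - 4 = 40)
z(v, Q) = Q*v**2 (z(v, Q) = v**2*Q = Q*v**2)
t(F) = 1/(2*F)
(t(490) - 234858)*(75202 + z(-1*346, X)) = ((1/2)/490 - 234858)*(75202 + 40*(-1*346)**2) = ((1/2)*(1/490) - 234858)*(75202 + 40*(-346)**2) = (1/980 - 234858)*(75202 + 40*119716) = -230160839*(75202 + 4788640)/980 = -230160839/980*4863842 = -559732977741719/490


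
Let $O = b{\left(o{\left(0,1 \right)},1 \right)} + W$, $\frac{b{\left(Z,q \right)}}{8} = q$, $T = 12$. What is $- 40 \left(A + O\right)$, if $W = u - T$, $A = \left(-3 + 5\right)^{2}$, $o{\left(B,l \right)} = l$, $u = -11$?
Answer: $440$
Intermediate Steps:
$A = 4$ ($A = 2^{2} = 4$)
$b{\left(Z,q \right)} = 8 q$
$W = -23$ ($W = -11 - 12 = -23$)
$O = -15$ ($O = 8 \cdot 1 - 23 = 8 - 23 = -15$)
$- 40 \left(A + O\right) = - 40 \left(4 - 15\right) = \left(-40\right) \left(-11\right) = 440$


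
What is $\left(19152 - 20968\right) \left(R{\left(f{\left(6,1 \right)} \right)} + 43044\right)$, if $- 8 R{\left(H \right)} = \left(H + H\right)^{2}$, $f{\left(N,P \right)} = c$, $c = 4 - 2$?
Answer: $-78164272$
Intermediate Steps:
$c = 2$ ($c = 4 - 2 = 2$)
$f{\left(N,P \right)} = 2$
$R{\left(H \right)} = - \frac{H^{2}}{2}$ ($R{\left(H \right)} = - \frac{\left(H + H\right)^{2}}{8} = - \frac{\left(2 H\right)^{2}}{8} = - \frac{4 H^{2}}{8} = - \frac{H^{2}}{2}$)
$\left(19152 - 20968\right) \left(R{\left(f{\left(6,1 \right)} \right)} + 43044\right) = \left(19152 - 20968\right) \left(- \frac{2^{2}}{2} + 43044\right) = - 1816 \left(\left(- \frac{1}{2}\right) 4 + 43044\right) = - 1816 \left(-2 + 43044\right) = \left(-1816\right) 43042 = -78164272$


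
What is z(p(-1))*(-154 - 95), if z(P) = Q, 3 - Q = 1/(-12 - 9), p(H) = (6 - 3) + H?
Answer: -5312/7 ≈ -758.86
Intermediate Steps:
p(H) = 3 + H
Q = 64/21 (Q = 3 - 1/(-12 - 9) = 3 - 1/(-21) = 3 - 1*(-1/21) = 3 + 1/21 = 64/21 ≈ 3.0476)
z(P) = 64/21
z(p(-1))*(-154 - 95) = 64*(-154 - 95)/21 = (64/21)*(-249) = -5312/7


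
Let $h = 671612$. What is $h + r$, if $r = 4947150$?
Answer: $5618762$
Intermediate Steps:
$h + r = 671612 + 4947150 = 5618762$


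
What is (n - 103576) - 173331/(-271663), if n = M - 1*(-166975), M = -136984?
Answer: -19990148524/271663 ≈ -73584.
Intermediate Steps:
n = 29991 (n = -136984 - 1*(-166975) = -136984 + 166975 = 29991)
(n - 103576) - 173331/(-271663) = (29991 - 103576) - 173331/(-271663) = -73585 - 173331*(-1/271663) = -73585 + 173331/271663 = -19990148524/271663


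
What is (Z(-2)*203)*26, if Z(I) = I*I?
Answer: 21112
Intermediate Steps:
Z(I) = I²
(Z(-2)*203)*26 = ((-2)²*203)*26 = (4*203)*26 = 812*26 = 21112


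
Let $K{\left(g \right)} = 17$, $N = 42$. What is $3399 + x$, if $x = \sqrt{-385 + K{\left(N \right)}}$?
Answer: $3399 + 4 i \sqrt{23} \approx 3399.0 + 19.183 i$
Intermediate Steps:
$x = 4 i \sqrt{23}$ ($x = \sqrt{-385 + 17} = \sqrt{-368} = 4 i \sqrt{23} \approx 19.183 i$)
$3399 + x = 3399 + 4 i \sqrt{23}$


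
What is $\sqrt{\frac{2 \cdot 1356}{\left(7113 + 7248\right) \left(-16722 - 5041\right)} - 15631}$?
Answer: $\frac{i \sqrt{169648936864580592615}}{104179481} \approx 125.02 i$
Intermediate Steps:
$\sqrt{\frac{2 \cdot 1356}{\left(7113 + 7248\right) \left(-16722 - 5041\right)} - 15631} = \sqrt{\frac{2712}{14361 \left(-21763\right)} - 15631} = \sqrt{\frac{2712}{-312538443} - 15631} = \sqrt{2712 \left(- \frac{1}{312538443}\right) - 15631} = \sqrt{- \frac{904}{104179481} - 15631} = \sqrt{- \frac{1628429468415}{104179481}} = \frac{i \sqrt{169648936864580592615}}{104179481}$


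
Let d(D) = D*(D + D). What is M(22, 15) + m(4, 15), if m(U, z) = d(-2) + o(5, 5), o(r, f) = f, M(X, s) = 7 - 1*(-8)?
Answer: 28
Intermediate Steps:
M(X, s) = 15 (M(X, s) = 7 + 8 = 15)
d(D) = 2*D² (d(D) = D*(2*D) = 2*D²)
m(U, z) = 13 (m(U, z) = 2*(-2)² + 5 = 2*4 + 5 = 8 + 5 = 13)
M(22, 15) + m(4, 15) = 15 + 13 = 28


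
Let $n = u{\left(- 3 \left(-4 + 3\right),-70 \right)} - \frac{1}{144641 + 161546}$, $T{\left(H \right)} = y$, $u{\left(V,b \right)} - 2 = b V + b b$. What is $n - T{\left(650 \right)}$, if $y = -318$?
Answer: $\frac{1533996869}{306187} \approx 5010.0$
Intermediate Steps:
$u{\left(V,b \right)} = 2 + b^{2} + V b$ ($u{\left(V,b \right)} = 2 + \left(b V + b b\right) = 2 + \left(V b + b^{2}\right) = 2 + \left(b^{2} + V b\right) = 2 + b^{2} + V b$)
$T{\left(H \right)} = -318$
$n = \frac{1436629403}{306187}$ ($n = \left(2 + \left(-70\right)^{2} + - 3 \left(-4 + 3\right) \left(-70\right)\right) - \frac{1}{144641 + 161546} = \left(2 + 4900 + \left(-3\right) \left(-1\right) \left(-70\right)\right) - \frac{1}{306187} = \left(2 + 4900 + 3 \left(-70\right)\right) - \frac{1}{306187} = \left(2 + 4900 - 210\right) - \frac{1}{306187} = 4692 - \frac{1}{306187} = \frac{1436629403}{306187} \approx 4692.0$)
$n - T{\left(650 \right)} = \frac{1436629403}{306187} - -318 = \frac{1436629403}{306187} + 318 = \frac{1533996869}{306187}$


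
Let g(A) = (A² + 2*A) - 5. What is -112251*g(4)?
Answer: -2132769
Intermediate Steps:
g(A) = -5 + A² + 2*A
-112251*g(4) = -112251*(-5 + 4² + 2*4) = -112251*(-5 + 16 + 8) = -112251*19 = -2132769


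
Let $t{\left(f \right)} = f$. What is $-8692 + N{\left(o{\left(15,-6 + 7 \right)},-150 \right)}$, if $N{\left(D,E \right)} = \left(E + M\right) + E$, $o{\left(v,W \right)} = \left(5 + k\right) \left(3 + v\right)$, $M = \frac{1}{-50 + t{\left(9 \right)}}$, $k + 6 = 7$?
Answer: $- \frac{368673}{41} \approx -8992.0$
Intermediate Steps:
$k = 1$ ($k = -6 + 7 = 1$)
$M = - \frac{1}{41}$ ($M = \frac{1}{-50 + 9} = \frac{1}{-41} = - \frac{1}{41} \approx -0.02439$)
$o{\left(v,W \right)} = 18 + 6 v$ ($o{\left(v,W \right)} = \left(5 + 1\right) \left(3 + v\right) = 6 \left(3 + v\right) = 18 + 6 v$)
$N{\left(D,E \right)} = - \frac{1}{41} + 2 E$ ($N{\left(D,E \right)} = \left(E - \frac{1}{41}\right) + E = \left(- \frac{1}{41} + E\right) + E = - \frac{1}{41} + 2 E$)
$-8692 + N{\left(o{\left(15,-6 + 7 \right)},-150 \right)} = -8692 + \left(- \frac{1}{41} + 2 \left(-150\right)\right) = -8692 - \frac{12301}{41} = - \frac{368673}{41}$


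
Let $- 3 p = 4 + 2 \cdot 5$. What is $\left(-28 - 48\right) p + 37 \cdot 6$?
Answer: $\frac{1730}{3} \approx 576.67$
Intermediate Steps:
$p = - \frac{14}{3}$ ($p = - \frac{4 + 2 \cdot 5}{3} = - \frac{4 + 10}{3} = \left(- \frac{1}{3}\right) 14 = - \frac{14}{3} \approx -4.6667$)
$\left(-28 - 48\right) p + 37 \cdot 6 = \left(-28 - 48\right) \left(- \frac{14}{3}\right) + 37 \cdot 6 = \left(-28 - 48\right) \left(- \frac{14}{3}\right) + 222 = \left(-76\right) \left(- \frac{14}{3}\right) + 222 = \frac{1064}{3} + 222 = \frac{1730}{3}$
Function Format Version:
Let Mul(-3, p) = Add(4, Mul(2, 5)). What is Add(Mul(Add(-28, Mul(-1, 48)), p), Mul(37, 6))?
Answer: Rational(1730, 3) ≈ 576.67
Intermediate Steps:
p = Rational(-14, 3) (p = Mul(Rational(-1, 3), Add(4, Mul(2, 5))) = Mul(Rational(-1, 3), Add(4, 10)) = Mul(Rational(-1, 3), 14) = Rational(-14, 3) ≈ -4.6667)
Add(Mul(Add(-28, Mul(-1, 48)), p), Mul(37, 6)) = Add(Mul(Add(-28, Mul(-1, 48)), Rational(-14, 3)), Mul(37, 6)) = Add(Mul(Add(-28, -48), Rational(-14, 3)), 222) = Add(Mul(-76, Rational(-14, 3)), 222) = Add(Rational(1064, 3), 222) = Rational(1730, 3)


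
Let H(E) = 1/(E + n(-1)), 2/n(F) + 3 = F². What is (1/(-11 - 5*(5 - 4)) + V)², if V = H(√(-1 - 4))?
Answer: (17*√5 + 142*I)/(256*(√5 - 2*I)) ≈ -0.086372 + 0.17081*I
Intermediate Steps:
n(F) = 2/(-3 + F²)
H(E) = 1/(-1 + E) (H(E) = 1/(E + 2/(-3 + (-1)²)) = 1/(E + 2/(-3 + 1)) = 1/(E + 2/(-2)) = 1/(E + 2*(-½)) = 1/(E - 1) = 1/(-1 + E))
V = 1/(-1 + I*√5) (V = 1/(-1 + √(-1 - 4)) = 1/(-1 + √(-5)) = 1/(-1 + I*√5) ≈ -0.16667 - 0.37268*I)
(1/(-11 - 5*(5 - 4)) + V)² = (1/(-11 - 5*(5 - 4)) - I/(I + √5))² = (1/(-11 - 5*1) - I/(I + √5))² = (1/(-11 - 5) - I/(I + √5))² = (1/(-16) - I/(I + √5))² = (-1/16 - I/(I + √5))²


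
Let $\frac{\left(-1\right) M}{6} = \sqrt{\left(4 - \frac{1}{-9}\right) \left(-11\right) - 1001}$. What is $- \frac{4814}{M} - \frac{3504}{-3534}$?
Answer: $\frac{584}{589} - \frac{2407 i \sqrt{2354}}{4708} \approx 0.99151 - 24.805 i$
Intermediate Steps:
$M = - 4 i \sqrt{2354}$ ($M = - 6 \sqrt{\left(4 - \frac{1}{-9}\right) \left(-11\right) - 1001} = - 6 \sqrt{\left(4 - - \frac{1}{9}\right) \left(-11\right) - 1001} = - 6 \sqrt{\left(4 + \frac{1}{9}\right) \left(-11\right) - 1001} = - 6 \sqrt{\frac{37}{9} \left(-11\right) - 1001} = - 6 \sqrt{- \frac{407}{9} - 1001} = - 6 \sqrt{- \frac{9416}{9}} = - 6 \frac{2 i \sqrt{2354}}{3} = - 4 i \sqrt{2354} \approx - 194.07 i$)
$- \frac{4814}{M} - \frac{3504}{-3534} = - \frac{4814}{\left(-4\right) i \sqrt{2354}} - \frac{3504}{-3534} = - 4814 \frac{i \sqrt{2354}}{9416} - - \frac{584}{589} = - \frac{2407 i \sqrt{2354}}{4708} + \frac{584}{589} = \frac{584}{589} - \frac{2407 i \sqrt{2354}}{4708}$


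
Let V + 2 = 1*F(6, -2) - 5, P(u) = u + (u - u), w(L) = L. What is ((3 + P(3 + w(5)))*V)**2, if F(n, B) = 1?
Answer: 4356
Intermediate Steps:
P(u) = u (P(u) = u + 0 = u)
V = -6 (V = -2 + (1*1 - 5) = -2 + (1 - 5) = -2 - 4 = -6)
((3 + P(3 + w(5)))*V)**2 = ((3 + (3 + 5))*(-6))**2 = ((3 + 8)*(-6))**2 = (11*(-6))**2 = (-66)**2 = 4356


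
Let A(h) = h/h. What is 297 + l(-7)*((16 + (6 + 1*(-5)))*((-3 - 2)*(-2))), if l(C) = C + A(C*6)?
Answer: -723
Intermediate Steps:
A(h) = 1
l(C) = 1 + C (l(C) = C + 1 = 1 + C)
297 + l(-7)*((16 + (6 + 1*(-5)))*((-3 - 2)*(-2))) = 297 + (1 - 7)*((16 + (6 + 1*(-5)))*((-3 - 2)*(-2))) = 297 - 6*(16 + (6 - 5))*(-5*(-2)) = 297 - 6*(16 + 1)*10 = 297 - 102*10 = 297 - 6*170 = 297 - 1020 = -723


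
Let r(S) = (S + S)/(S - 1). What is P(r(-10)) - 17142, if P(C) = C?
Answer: -188542/11 ≈ -17140.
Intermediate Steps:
r(S) = 2*S/(-1 + S) (r(S) = (2*S)/(-1 + S) = 2*S/(-1 + S))
P(r(-10)) - 17142 = 2*(-10)/(-1 - 10) - 17142 = 2*(-10)/(-11) - 17142 = 2*(-10)*(-1/11) - 17142 = 20/11 - 17142 = -188542/11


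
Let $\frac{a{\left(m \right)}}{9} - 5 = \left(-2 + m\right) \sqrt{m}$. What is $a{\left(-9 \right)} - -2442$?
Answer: $2487 - 297 i \approx 2487.0 - 297.0 i$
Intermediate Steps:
$a{\left(m \right)} = 45 + 9 \sqrt{m} \left(-2 + m\right)$ ($a{\left(m \right)} = 45 + 9 \left(-2 + m\right) \sqrt{m} = 45 + 9 \sqrt{m} \left(-2 + m\right)$)
$a{\left(-9 \right)} - -2442 = \left(45 - 18 \sqrt{-9} + 9 \left(-9\right)^{\frac{3}{2}}\right) - -2442 = \left(45 - 18 \cdot 3 i + 9 \left(- 27 i\right)\right) + 2442 = \left(45 - 54 i - 243 i\right) + 2442 = \left(45 - 297 i\right) + 2442 = 2487 - 297 i$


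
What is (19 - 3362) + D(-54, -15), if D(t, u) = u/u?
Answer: -3342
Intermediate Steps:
D(t, u) = 1
(19 - 3362) + D(-54, -15) = (19 - 3362) + 1 = -3343 + 1 = -3342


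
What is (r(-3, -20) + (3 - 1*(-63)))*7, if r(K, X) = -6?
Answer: 420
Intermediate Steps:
(r(-3, -20) + (3 - 1*(-63)))*7 = (-6 + (3 - 1*(-63)))*7 = (-6 + (3 + 63))*7 = (-6 + 66)*7 = 60*7 = 420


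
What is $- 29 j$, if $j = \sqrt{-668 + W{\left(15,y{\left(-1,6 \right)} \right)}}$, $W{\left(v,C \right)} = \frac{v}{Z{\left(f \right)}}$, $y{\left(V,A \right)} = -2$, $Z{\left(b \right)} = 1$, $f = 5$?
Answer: $- 29 i \sqrt{653} \approx - 741.06 i$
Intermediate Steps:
$W{\left(v,C \right)} = v$ ($W{\left(v,C \right)} = \frac{v}{1} = v 1 = v$)
$j = i \sqrt{653}$ ($j = \sqrt{-668 + 15} = \sqrt{-653} = i \sqrt{653} \approx 25.554 i$)
$- 29 j = - 29 i \sqrt{653}$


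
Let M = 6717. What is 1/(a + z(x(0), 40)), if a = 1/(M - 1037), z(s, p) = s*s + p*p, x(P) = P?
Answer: 5680/9088001 ≈ 0.00062500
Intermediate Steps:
z(s, p) = p² + s² (z(s, p) = s² + p² = p² + s²)
a = 1/5680 (a = 1/(6717 - 1037) = 1/5680 ≈ 0.00017606)
1/(a + z(x(0), 40)) = 1/(1/5680 + (40² + 0²)) = 1/(1/5680 + (1600 + 0)) = 1/(1/5680 + 1600) = 1/(9088001/5680) = 5680/9088001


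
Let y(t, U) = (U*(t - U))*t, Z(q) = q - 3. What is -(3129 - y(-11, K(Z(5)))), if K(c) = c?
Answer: -2843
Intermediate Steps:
Z(q) = -3 + q
y(t, U) = U*t*(t - U)
-(3129 - y(-11, K(Z(5)))) = -(3129 - (-3 + 5)*(-11)*(-11 - (-3 + 5))) = -(3129 - 2*(-11)*(-11 - 1*2)) = -(3129 - 2*(-11)*(-11 - 2)) = -(3129 - 2*(-11)*(-13)) = -(3129 - 1*286) = -(3129 - 286) = -1*2843 = -2843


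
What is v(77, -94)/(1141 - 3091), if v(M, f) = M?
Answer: -77/1950 ≈ -0.039487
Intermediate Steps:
v(77, -94)/(1141 - 3091) = 77/(1141 - 3091) = 77/(-1950) = 77*(-1/1950) = -77/1950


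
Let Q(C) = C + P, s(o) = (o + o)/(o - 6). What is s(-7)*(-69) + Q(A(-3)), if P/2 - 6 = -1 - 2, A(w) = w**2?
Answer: -771/13 ≈ -59.308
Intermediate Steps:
s(o) = 2*o/(-6 + o) (s(o) = (2*o)/(-6 + o) = 2*o/(-6 + o))
P = 6 (P = 12 + 2*(-1 - 2) = 12 + 2*(-3) = 12 - 6 = 6)
Q(C) = 6 + C (Q(C) = C + 6 = 6 + C)
s(-7)*(-69) + Q(A(-3)) = (2*(-7)/(-6 - 7))*(-69) + (6 + (-3)**2) = (2*(-7)/(-13))*(-69) + (6 + 9) = (2*(-7)*(-1/13))*(-69) + 15 = (14/13)*(-69) + 15 = -966/13 + 15 = -771/13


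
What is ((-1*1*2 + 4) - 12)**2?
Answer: 100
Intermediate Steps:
((-1*1*2 + 4) - 12)**2 = ((-1*2 + 4) - 12)**2 = ((-2 + 4) - 12)**2 = (2 - 12)**2 = (-10)**2 = 100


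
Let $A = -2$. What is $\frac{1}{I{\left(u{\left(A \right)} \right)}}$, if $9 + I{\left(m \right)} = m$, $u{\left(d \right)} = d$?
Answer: $- \frac{1}{11} \approx -0.090909$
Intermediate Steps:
$I{\left(m \right)} = -9 + m$
$\frac{1}{I{\left(u{\left(A \right)} \right)}} = \frac{1}{-9 - 2} = \frac{1}{-11} = - \frac{1}{11}$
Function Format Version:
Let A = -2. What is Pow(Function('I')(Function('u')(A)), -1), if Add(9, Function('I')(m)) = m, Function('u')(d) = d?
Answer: Rational(-1, 11) ≈ -0.090909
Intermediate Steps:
Function('I')(m) = Add(-9, m)
Pow(Function('I')(Function('u')(A)), -1) = Pow(Add(-9, -2), -1) = Pow(-11, -1) = Rational(-1, 11)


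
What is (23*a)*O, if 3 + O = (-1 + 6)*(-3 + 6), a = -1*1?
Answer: -276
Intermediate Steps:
a = -1
O = 12 (O = -3 + (-1 + 6)*(-3 + 6) = -3 + 5*3 = -3 + 15 = 12)
(23*a)*O = (23*(-1))*12 = -23*12 = -276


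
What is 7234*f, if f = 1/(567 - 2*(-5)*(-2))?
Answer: 7234/547 ≈ 13.225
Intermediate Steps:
f = 1/547 (f = 1/(567 + 10*(-2)) = 1/(567 - 20) = 1/547 ≈ 0.0018282)
7234*f = 7234*(1/547) = 7234/547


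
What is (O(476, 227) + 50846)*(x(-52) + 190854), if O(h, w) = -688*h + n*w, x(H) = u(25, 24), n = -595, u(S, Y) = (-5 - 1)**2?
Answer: -78590749230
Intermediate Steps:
u(S, Y) = 36 (u(S, Y) = (-6)**2 = 36)
x(H) = 36
O(h, w) = -688*h - 595*w
(O(476, 227) + 50846)*(x(-52) + 190854) = ((-688*476 - 595*227) + 50846)*(36 + 190854) = ((-327488 - 135065) + 50846)*190890 = (-462553 + 50846)*190890 = -411707*190890 = -78590749230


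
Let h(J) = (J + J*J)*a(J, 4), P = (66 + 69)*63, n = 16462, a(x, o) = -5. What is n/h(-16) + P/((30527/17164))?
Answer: 1782380087/373800 ≈ 4768.3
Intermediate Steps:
P = 8505 (P = 135*63 = 8505)
h(J) = -5*J - 5*J**2 (h(J) = (J + J*J)*(-5) = (J + J**2)*(-5) = -5*J - 5*J**2)
n/h(-16) + P/((30527/17164)) = 16462/((-5*(-16)*(1 - 16))) + 8505/((30527/17164)) = 16462/((-5*(-16)*(-15))) + 8505/((30527*(1/17164))) = 16462/(-1200) + 8505/(4361/2452) = 16462*(-1/1200) + 8505*(2452/4361) = -8231/600 + 2979180/623 = 1782380087/373800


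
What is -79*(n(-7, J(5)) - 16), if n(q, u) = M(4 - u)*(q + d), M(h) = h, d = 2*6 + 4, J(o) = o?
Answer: 1975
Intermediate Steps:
d = 16 (d = 12 + 4 = 16)
n(q, u) = (4 - u)*(16 + q) (n(q, u) = (4 - u)*(q + 16) = (4 - u)*(16 + q))
-79*(n(-7, J(5)) - 16) = -79*(-(-4 + 5)*(16 - 7) - 16) = -79*(-1*1*9 - 16) = -79*(-9 - 16) = -79*(-25) = 1975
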